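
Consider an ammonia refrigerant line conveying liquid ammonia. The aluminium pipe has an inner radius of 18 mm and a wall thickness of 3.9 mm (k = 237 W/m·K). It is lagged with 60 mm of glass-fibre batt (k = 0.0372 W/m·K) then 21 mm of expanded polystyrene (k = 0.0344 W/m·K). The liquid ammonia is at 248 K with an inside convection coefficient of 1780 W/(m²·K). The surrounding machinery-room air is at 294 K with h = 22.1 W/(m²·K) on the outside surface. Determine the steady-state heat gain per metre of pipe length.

q′ ≈ 6.79 W/m

Cylindrical conduction, so R = ln(r₂/r₁)/(2πkL) per layer, in series:
R_inner film = 1/(h_i·2πr₁L) = 1/(1780×2π×0.018×1) = 0.004967 K/W
R_aluminium pipe wall = ln(21.9/18)/(2π×237×1) = 1.317×10^-4 K/W
R_glass-fibre batt = ln(81.9/21.9)/(2π×0.0372×1) = 5.643 K/W
R_expanded polystyrene = ln(102.9/81.9)/(2π×0.0344×1) = 1.056 K/W
R_outer film = 1/(h_o·2πr_oL) = 1/(22.1×2π×0.1029×1) = 0.06999 K/W
R_total = 6.774 K/W
Q = ΔT/R_total = 46/6.774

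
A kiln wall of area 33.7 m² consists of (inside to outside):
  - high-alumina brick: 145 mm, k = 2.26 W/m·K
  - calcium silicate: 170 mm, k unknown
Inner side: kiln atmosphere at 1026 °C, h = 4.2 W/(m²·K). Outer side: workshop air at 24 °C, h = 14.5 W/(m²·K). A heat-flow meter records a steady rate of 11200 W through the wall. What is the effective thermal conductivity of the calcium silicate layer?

k ≈ 0.0643 W/(m·K)

Treating each layer as a thermal resistance in series:
R_inner film = 1/(h_i·A) = 1/(4.2×33.7) = 0.007065 K/W
R_high-alumina brick = L/(kA) = 0.145/(2.26×33.7) = 0.001904 K/W
R_outer film = 1/(h_o·A) = 1/(14.5×33.7) = 0.002046 K/W
Sum of known resistances R_other = 0.01102 K/W
Total R = ΔT/Q = 1002/11200 = 0.08946 K/W
R_calcium silicate = R_total − R_other = 0.07845 K/W
k = L/(R·A) = 0.17/(0.07845×33.7)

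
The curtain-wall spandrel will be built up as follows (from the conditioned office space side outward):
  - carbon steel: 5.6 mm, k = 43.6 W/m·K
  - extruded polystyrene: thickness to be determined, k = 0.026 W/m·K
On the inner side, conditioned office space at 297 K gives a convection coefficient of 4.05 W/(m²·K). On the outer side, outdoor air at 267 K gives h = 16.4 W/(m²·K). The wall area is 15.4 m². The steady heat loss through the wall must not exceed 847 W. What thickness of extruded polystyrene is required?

Treating each layer as a thermal resistance in series:
R_inner film = 1/(h_i·A) = 1/(4.05×15.4) = 0.01603 K/W
R_carbon steel = L/(kA) = 0.0056/(43.6×15.4) = 8.34×10^-6 K/W
R_outer film = 1/(h_o·A) = 1/(16.4×15.4) = 0.003959 K/W
Sum of the known resistances R_other = 0.02 K/W
Required total resistance R_tot = ΔT/Q_allow = 30/847 = 0.03542 K/W
R_extruded polystyrene = R_tot − R_other = 0.01542 K/W
L = R·k·A = 0.01542×0.026×15.4

L ≈ 6.17 mm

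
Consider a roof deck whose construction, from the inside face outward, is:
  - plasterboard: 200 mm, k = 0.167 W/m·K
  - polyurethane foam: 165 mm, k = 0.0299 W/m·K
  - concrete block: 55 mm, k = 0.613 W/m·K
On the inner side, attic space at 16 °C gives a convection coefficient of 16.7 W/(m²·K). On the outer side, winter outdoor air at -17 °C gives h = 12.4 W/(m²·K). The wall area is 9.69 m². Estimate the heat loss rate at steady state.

Q ≈ 46 W

Treating each layer as a thermal resistance in series:
R_inner film = 1/(h_i·A) = 1/(16.7×9.69) = 0.00618 K/W
R_plasterboard = L/(kA) = 0.2/(0.167×9.69) = 0.1236 K/W
R_polyurethane foam = L/(kA) = 0.165/(0.0299×9.69) = 0.5695 K/W
R_concrete block = L/(kA) = 0.055/(0.613×9.69) = 0.009259 K/W
R_outer film = 1/(h_o·A) = 1/(12.4×9.69) = 0.008323 K/W
R_total = 0.7168 K/W
Q = ΔT / R_total = 33 / 0.7168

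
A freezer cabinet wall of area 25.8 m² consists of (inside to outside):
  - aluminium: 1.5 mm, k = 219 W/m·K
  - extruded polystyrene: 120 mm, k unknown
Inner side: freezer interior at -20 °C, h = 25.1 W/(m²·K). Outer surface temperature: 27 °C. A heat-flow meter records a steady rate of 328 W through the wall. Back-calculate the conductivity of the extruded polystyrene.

Series thermal resistances:
R_inner film = 1/(h_i·A) = 1/(25.1×25.8) = 0.001544 K/W
R_aluminium = L/(kA) = 0.0015/(219×25.8) = 2.655×10^-7 K/W
Sum of known resistances R_other = 0.001544 K/W
Total R = ΔT/Q = 47/328 = 0.1433 K/W
R_extruded polystyrene = R_total − R_other = 0.1417 K/W
k = L/(R·A) = 0.12/(0.1417×25.8)

k ≈ 0.0328 W/(m·K)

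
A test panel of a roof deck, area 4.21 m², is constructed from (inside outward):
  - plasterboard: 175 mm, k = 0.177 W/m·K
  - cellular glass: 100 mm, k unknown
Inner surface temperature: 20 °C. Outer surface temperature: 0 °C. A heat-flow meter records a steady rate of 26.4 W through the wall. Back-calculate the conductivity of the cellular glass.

k ≈ 0.0454 W/(m·K)

Thermal resistances in series:
R_plasterboard = L/(kA) = 0.175/(0.177×4.21) = 0.2348 K/W
Sum of known resistances R_other = 0.2348 K/W
Total R = ΔT/Q = 20/26.4 = 0.7576 K/W
R_cellular glass = R_total − R_other = 0.5227 K/W
k = L/(R·A) = 0.1/(0.5227×4.21)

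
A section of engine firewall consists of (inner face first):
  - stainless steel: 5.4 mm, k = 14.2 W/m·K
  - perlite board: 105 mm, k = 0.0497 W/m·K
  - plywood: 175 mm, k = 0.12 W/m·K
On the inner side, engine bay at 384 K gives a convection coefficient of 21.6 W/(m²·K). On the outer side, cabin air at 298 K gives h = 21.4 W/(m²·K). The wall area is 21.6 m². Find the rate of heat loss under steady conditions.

Series thermal resistances:
R_inner film = 1/(h_i·A) = 1/(21.6×21.6) = 0.002143 K/W
R_stainless steel = L/(kA) = 0.0054/(14.2×21.6) = 1.761×10^-5 K/W
R_perlite board = L/(kA) = 0.105/(0.0497×21.6) = 0.09781 K/W
R_plywood = L/(kA) = 0.175/(0.12×21.6) = 0.06752 K/W
R_outer film = 1/(h_o·A) = 1/(21.4×21.6) = 0.002163 K/W
R_total = 0.1696 K/W
Q = ΔT / R_total = 86 / 0.1696

Q ≈ 507 W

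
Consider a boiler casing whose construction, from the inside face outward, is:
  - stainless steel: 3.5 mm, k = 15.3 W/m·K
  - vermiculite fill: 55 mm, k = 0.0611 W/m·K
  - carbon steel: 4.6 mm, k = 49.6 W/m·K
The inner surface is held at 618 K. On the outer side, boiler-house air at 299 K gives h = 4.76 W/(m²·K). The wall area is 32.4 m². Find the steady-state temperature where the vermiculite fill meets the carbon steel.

T ≈ 359 K

Thermal resistances in series:
R_stainless steel = L/(kA) = 0.0035/(15.3×32.4) = 7.06×10^-6 K/W
R_vermiculite fill = L/(kA) = 0.055/(0.0611×32.4) = 0.02778 K/W
R_carbon steel = L/(kA) = 0.0046/(49.6×32.4) = 2.862×10^-6 K/W
R_outer film = 1/(h_o·A) = 1/(4.76×32.4) = 0.006484 K/W
R_total = 0.03428 K/W;  Q = ΔT/R_total = 319/0.03428 = 9307 W
T_interface = T_inner − Q·ΣR(inner→interface) = 618 − 9310×0.02779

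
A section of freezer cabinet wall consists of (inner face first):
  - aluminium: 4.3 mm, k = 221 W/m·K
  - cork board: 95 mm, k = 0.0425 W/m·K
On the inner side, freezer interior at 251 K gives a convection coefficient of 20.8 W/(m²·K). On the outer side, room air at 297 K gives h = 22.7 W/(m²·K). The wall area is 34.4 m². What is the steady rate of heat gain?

Q ≈ 680 W

Series thermal resistances:
R_inner film = 1/(h_i·A) = 1/(20.8×34.4) = 0.001398 K/W
R_aluminium = L/(kA) = 0.0043/(221×34.4) = 5.656×10^-7 K/W
R_cork board = L/(kA) = 0.095/(0.0425×34.4) = 0.06498 K/W
R_outer film = 1/(h_o·A) = 1/(22.7×34.4) = 0.001281 K/W
R_total = 0.06766 K/W
Q = ΔT / R_total = 46 / 0.06766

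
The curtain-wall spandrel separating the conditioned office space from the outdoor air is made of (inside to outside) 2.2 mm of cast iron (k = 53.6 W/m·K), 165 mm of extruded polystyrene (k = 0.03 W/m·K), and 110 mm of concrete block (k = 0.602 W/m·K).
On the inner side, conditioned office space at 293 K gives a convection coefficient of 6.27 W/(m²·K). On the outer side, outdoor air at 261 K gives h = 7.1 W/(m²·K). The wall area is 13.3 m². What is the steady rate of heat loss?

Q ≈ 71.1 W

Model the wall as resistances in series:
R_inner film = 1/(h_i·A) = 1/(6.27×13.3) = 0.01199 K/W
R_cast iron = L/(kA) = 0.0022/(53.6×13.3) = 3.086×10^-6 K/W
R_extruded polystyrene = L/(kA) = 0.165/(0.03×13.3) = 0.4135 K/W
R_concrete block = L/(kA) = 0.11/(0.602×13.3) = 0.01374 K/W
R_outer film = 1/(h_o·A) = 1/(7.1×13.3) = 0.01059 K/W
R_total = 0.4499 K/W
Q = ΔT / R_total = 32 / 0.4499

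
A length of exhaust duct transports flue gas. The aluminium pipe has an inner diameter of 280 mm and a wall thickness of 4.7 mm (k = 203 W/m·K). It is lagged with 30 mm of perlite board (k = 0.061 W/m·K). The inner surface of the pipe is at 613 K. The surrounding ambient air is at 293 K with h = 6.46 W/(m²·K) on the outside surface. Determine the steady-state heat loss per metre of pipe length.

Per-layer cylindrical resistances, series-summed:
R_aluminium pipe wall = ln(144.7/140)/(2π×203×1) = 2.589×10^-5 K/W
R_perlite board = ln(174.7/144.7)/(2π×0.061×1) = 0.4916 K/W
R_outer film = 1/(h_o·2πr_oL) = 1/(6.46×2π×0.1747×1) = 0.141 K/W
R_total = 0.6326 K/W
Q = ΔT/R_total = 320/0.6326

q′ ≈ 506 W/m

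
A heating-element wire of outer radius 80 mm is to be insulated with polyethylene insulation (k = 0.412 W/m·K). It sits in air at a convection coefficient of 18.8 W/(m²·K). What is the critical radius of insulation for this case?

r_cr ≈ 21.9 mm

For a cylinder r_cr = k/h = 0.412/18.8
r_cr = 21.9 mm; since the bare radius (80 mm) is above r_cr, any added insulation will reduce heat loss.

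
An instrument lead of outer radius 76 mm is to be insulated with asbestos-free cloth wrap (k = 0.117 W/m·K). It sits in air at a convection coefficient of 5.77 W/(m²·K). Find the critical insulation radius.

For a cylinder r_cr = k/h = 0.117/5.77
r_cr = 20.3 mm; since the bare radius (76 mm) is above r_cr, any added insulation will reduce heat loss.

r_cr ≈ 20.3 mm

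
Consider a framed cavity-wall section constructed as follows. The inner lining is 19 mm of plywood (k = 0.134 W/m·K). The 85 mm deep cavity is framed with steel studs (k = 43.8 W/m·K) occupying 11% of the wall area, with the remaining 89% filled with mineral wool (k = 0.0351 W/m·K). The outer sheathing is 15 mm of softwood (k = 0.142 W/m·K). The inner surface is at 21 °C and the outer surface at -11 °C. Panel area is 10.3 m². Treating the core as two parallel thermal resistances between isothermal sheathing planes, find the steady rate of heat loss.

Q ≈ 1240 W

Sheathing layers in series; stud and cavity paths in parallel between them.
R_inner = 0.019/(0.134×10.3) = 0.01377 K/W
R_stud  = 0.085/(43.8×0.11×10.3) = 0.001713 K/W
R_cav   = 0.085/(0.0351×0.89×10.3) = 0.2642 K/W
1/R_core = 1/R_stud + 1/R_cav → R_core = 0.001702 K/W
R_outer = 0.015/(0.142×10.3) = 0.01026 K/W
R_total = 0.02572 K/W
Q = ΔT/R_total = 32/0.02572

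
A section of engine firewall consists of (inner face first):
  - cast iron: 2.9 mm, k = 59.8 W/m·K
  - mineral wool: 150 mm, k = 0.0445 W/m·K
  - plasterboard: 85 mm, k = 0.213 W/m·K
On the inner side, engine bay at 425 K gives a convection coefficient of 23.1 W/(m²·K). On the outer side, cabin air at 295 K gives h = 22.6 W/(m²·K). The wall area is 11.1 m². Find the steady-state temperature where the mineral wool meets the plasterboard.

Model the wall as resistances in series:
R_inner film = 1/(h_i·A) = 1/(23.1×11.1) = 0.0039 K/W
R_cast iron = L/(kA) = 0.0029/(59.8×11.1) = 4.369×10^-6 K/W
R_mineral wool = L/(kA) = 0.15/(0.0445×11.1) = 0.3037 K/W
R_plasterboard = L/(kA) = 0.085/(0.213×11.1) = 0.03595 K/W
R_outer film = 1/(h_o·A) = 1/(22.6×11.1) = 0.003986 K/W
R_total = 0.3475 K/W;  Q = ΔT/R_total = 130/0.3475 = 374.1 W
T_interface = T_inner − Q·ΣR(inner→interface) = 425 − 374×0.3076

T ≈ 310 K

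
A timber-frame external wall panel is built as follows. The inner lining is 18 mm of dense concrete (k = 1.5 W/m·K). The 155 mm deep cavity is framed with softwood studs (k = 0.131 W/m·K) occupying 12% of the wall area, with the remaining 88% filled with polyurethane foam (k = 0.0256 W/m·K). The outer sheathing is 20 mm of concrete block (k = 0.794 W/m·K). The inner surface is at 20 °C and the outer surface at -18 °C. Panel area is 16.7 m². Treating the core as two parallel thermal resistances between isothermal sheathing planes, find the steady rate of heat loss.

Sheathing layers in series; stud and cavity paths in parallel between them.
R_inner = 0.018/(1.5×16.7) = 7.186×10^-4 K/W
R_stud  = 0.155/(0.131×0.12×16.7) = 0.5904 K/W
R_cav   = 0.155/(0.0256×0.88×16.7) = 0.412 K/W
1/R_core = 1/R_stud + 1/R_cav → R_core = 0.2427 K/W
R_outer = 0.02/(0.794×16.7) = 0.001508 K/W
R_total = 0.2449 K/W
Q = ΔT/R_total = 38/0.2449

Q ≈ 155 W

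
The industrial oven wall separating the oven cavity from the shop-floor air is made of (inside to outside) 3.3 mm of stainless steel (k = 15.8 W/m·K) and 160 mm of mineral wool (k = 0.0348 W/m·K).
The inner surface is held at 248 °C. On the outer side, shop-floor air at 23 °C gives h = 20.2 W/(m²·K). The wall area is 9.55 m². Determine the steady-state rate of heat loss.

Treating each layer as a thermal resistance in series:
R_stainless steel = L/(kA) = 0.0033/(15.8×9.55) = 2.187×10^-5 K/W
R_mineral wool = L/(kA) = 0.16/(0.0348×9.55) = 0.4814 K/W
R_outer film = 1/(h_o·A) = 1/(20.2×9.55) = 0.005184 K/W
R_total = 0.4866 K/W
Q = ΔT / R_total = 225 / 0.4866

Q ≈ 462 W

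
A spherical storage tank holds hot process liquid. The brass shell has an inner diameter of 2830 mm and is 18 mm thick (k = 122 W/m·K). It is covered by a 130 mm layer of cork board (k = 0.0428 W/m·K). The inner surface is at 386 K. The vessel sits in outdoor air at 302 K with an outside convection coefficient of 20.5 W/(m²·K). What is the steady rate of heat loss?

Q ≈ 767 W

Spherical conduction: R = (1/r_in − 1/r_out)/(4πk) per layer; series-sum.
R_brass shell = (1/1.415 − 1/1.433)/(4π×122) = 5.79×10^-6 K/W
R_cork board = (1/1.433 − 1/1.563)/(4π×0.0428) = 0.1079 K/W
R_outer film = 1/(h·4πr_o²) = 1/(20.5×4π×1.563²) = 0.001589 K/W
R_total = 0.1095 K/W
Q = ΔT/R_total = 84/0.1095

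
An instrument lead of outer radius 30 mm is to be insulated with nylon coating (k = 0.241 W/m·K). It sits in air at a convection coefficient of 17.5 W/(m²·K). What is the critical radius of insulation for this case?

For a cylinder r_cr = k/h = 0.241/17.5
r_cr = 13.8 mm; since the bare radius (30 mm) is above r_cr, any added insulation will reduce heat loss.

r_cr ≈ 13.8 mm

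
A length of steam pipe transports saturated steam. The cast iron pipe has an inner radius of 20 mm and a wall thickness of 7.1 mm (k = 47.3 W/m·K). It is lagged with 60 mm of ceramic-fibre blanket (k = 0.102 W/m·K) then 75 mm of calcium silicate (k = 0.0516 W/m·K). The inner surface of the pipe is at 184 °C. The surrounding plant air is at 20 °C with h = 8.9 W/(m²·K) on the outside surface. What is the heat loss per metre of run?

Cylindrical conduction, so R = ln(r₂/r₁)/(2πkL) per layer, in series:
R_cast iron pipe wall = ln(27.1/20)/(2π×47.3×1) = 0.001022 K/W
R_ceramic-fibre blanket = ln(87.1/27.1)/(2π×0.102×1) = 1.822 K/W
R_calcium silicate = ln(162.1/87.1)/(2π×0.0516×1) = 1.916 K/W
R_outer film = 1/(h_o·2πr_oL) = 1/(8.9×2π×0.1621×1) = 0.1103 K/W
R_total = 3.849 K/W
Q = ΔT/R_total = 164/3.849

q′ ≈ 42.6 W/m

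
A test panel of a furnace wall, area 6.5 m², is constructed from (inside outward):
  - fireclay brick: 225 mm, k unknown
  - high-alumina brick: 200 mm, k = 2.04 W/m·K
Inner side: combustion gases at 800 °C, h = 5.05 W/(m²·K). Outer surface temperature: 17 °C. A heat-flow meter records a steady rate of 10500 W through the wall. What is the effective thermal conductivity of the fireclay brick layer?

k ≈ 1.19 W/(m·K)

Treating each layer as a thermal resistance in series:
R_inner film = 1/(h_i·A) = 1/(5.05×6.5) = 0.03046 K/W
R_high-alumina brick = L/(kA) = 0.2/(2.04×6.5) = 0.01508 K/W
Sum of known resistances R_other = 0.04555 K/W
Total R = ΔT/Q = 783/10500 = 0.07457 K/W
R_fireclay brick = R_total − R_other = 0.02902 K/W
k = L/(R·A) = 0.225/(0.02902×6.5)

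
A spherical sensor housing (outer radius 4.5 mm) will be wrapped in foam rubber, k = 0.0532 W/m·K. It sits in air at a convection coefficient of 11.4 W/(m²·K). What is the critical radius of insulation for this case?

For a sphere r_cr = 2k/h = 2×0.0532/11.4
r_cr = 9.33 mm; since the bare radius (4.5 mm) is below r_cr, adding a thin layer of insulation will *increase* heat loss.

r_cr ≈ 9.33 mm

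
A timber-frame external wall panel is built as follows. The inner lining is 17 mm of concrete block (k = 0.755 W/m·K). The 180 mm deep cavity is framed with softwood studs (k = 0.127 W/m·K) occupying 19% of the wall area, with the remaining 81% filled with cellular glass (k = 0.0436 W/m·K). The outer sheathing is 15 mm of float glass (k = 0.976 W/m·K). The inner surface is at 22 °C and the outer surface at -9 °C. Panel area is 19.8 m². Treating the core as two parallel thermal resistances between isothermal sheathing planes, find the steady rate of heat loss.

Q ≈ 200 W

Sheathing layers in series; stud and cavity paths in parallel between them.
R_inner = 0.017/(0.755×19.8) = 0.001137 K/W
R_stud  = 0.18/(0.127×0.19×19.8) = 0.3767 K/W
R_cav   = 0.18/(0.0436×0.81×19.8) = 0.2574 K/W
1/R_core = 1/R_stud + 1/R_cav → R_core = 0.1529 K/W
R_outer = 0.015/(0.976×19.8) = 7.762×10^-4 K/W
R_total = 0.1548 K/W
Q = ΔT/R_total = 31/0.1548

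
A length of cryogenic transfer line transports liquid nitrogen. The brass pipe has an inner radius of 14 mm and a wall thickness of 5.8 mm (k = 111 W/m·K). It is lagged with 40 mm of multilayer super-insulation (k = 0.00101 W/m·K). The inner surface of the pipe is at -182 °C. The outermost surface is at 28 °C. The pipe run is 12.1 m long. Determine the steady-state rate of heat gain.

Cylindrical conduction, so R = ln(r₂/r₁)/(2πkL) per layer, in series:
R_brass pipe wall = ln(19.8/14)/(2π×111×12.1) = 4.107×10^-5 K/W
R_multilayer super-insulation = ln(59.8/19.8)/(2π×0.00101×12.1) = 14.39 K/W
R_total = 14.39 K/W
Q = ΔT/R_total = 210/14.39

Q ≈ 14.6 W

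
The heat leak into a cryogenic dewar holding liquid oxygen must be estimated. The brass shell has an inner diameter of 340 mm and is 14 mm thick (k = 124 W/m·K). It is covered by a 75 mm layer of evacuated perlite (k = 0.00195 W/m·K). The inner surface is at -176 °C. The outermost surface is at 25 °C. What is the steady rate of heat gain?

Spherical conduction: R = (1/r_in − 1/r_out)/(4πk) per layer; series-sum.
R_brass shell = (1/0.17 − 1/0.184)/(4π×124) = 2.872×10^-4 K/W
R_evacuated perlite = (1/0.184 − 1/0.259)/(4π×0.00195) = 64.22 K/W
R_total = 64.22 K/W
Q = ΔT/R_total = 201/64.22

Q ≈ 3.13 W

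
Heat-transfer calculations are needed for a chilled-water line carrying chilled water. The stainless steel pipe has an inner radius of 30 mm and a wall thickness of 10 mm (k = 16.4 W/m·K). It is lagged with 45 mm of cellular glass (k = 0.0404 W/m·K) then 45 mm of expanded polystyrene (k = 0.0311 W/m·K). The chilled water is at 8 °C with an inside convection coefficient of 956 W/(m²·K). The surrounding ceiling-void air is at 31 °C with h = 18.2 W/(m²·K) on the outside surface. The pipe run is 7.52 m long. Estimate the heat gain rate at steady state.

Q ≈ 33.1 W

Per-layer cylindrical resistances, series-summed:
R_inner film = 1/(h_i·2πr₁L) = 1/(956×2π×0.03×7.52) = 7.379×10^-4 K/W
R_stainless steel pipe wall = ln(40/30)/(2π×16.4×7.52) = 3.713×10^-4 K/W
R_cellular glass = ln(85/40)/(2π×0.0404×7.52) = 0.3949 K/W
R_expanded polystyrene = ln(130/85)/(2π×0.0311×7.52) = 0.2891 K/W
R_outer film = 1/(h_o·2πr_oL) = 1/(18.2×2π×0.13×7.52) = 0.008945 K/W
R_total = 0.6941 K/W
Q = ΔT/R_total = 23/0.6941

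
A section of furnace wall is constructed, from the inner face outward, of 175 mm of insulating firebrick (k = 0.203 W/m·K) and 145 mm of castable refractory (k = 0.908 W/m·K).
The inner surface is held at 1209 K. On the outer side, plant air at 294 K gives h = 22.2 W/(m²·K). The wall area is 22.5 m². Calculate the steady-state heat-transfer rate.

Q ≈ 19300 W

Thermal resistances in series:
R_insulating firebrick = L/(kA) = 0.175/(0.203×22.5) = 0.03831 K/W
R_castable refractory = L/(kA) = 0.145/(0.908×22.5) = 0.007097 K/W
R_outer film = 1/(h_o·A) = 1/(22.2×22.5) = 0.002002 K/W
R_total = 0.04741 K/W
Q = ΔT / R_total = 915 / 0.04741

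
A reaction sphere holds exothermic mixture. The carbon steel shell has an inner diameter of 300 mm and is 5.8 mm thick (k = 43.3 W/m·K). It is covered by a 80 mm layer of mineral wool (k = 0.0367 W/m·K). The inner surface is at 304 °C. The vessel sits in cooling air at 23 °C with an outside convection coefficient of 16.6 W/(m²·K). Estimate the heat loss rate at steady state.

Q ≈ 58.4 W

For a spherical shell R = (1/r₁ − 1/r₂)/(4πk); film R = 1/(h·4πr²). In series:
R_carbon steel shell = (1/0.15 − 1/0.1558)/(4π×43.3) = 4.561×10^-4 K/W
R_mineral wool = (1/0.1558 − 1/0.2358)/(4π×0.0367) = 4.722 K/W
R_outer film = 1/(h·4πr_o²) = 1/(16.6×4π×0.2358²) = 0.08622 K/W
R_total = 4.808 K/W
Q = ΔT/R_total = 281/4.808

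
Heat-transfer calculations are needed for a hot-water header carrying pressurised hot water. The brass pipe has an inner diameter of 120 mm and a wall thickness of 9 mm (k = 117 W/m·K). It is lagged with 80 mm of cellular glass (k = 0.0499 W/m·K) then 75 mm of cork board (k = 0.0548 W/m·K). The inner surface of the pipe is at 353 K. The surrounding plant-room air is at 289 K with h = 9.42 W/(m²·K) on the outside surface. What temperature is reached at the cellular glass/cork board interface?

Cylindrical conduction, so R = ln(r₂/r₁)/(2πkL) per layer, in series:
R_brass pipe wall = ln(69/60)/(2π×117×1) = 1.901×10^-4 K/W
R_cellular glass = ln(149/69)/(2π×0.0499×1) = 2.455 K/W
R_cork board = ln(224/149)/(2π×0.0548×1) = 1.184 K/W
R_outer film = 1/(h_o·2πr_oL) = 1/(9.42×2π×0.224×1) = 0.07543 K/W
R_total = 3.715 K/W
Q = ΔT/R_total = 64/3.715
Q = 17.2 W/m
T_interface = T_inner − Q·ΣR(inner→interface) = 353 − 17.2×2.456

T ≈ 311 K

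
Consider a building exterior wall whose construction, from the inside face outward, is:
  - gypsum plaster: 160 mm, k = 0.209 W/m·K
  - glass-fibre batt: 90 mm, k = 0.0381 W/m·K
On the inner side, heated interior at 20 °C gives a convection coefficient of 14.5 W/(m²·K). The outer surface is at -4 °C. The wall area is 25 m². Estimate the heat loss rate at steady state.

Treating each layer as a thermal resistance in series:
R_inner film = 1/(h_i·A) = 1/(14.5×25) = 0.002759 K/W
R_gypsum plaster = L/(kA) = 0.16/(0.209×25) = 0.03062 K/W
R_glass-fibre batt = L/(kA) = 0.09/(0.0381×25) = 0.09449 K/W
R_total = 0.1279 K/W
Q = ΔT / R_total = 24 / 0.1279

Q ≈ 188 W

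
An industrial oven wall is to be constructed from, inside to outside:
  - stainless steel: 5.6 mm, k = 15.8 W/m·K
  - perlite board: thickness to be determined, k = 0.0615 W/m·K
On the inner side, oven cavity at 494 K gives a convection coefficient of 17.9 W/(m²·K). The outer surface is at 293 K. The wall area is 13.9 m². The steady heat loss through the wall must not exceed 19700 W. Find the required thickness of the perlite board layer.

L ≈ 5.26 mm

Using the resistance-network approach (series):
R_inner film = 1/(h_i·A) = 1/(17.9×13.9) = 0.004019 K/W
R_stainless steel = L/(kA) = 0.0056/(15.8×13.9) = 2.55×10^-5 K/W
Sum of the known resistances R_other = 0.004045 K/W
Required total resistance R_tot = ΔT/Q_allow = 201/19700 = 0.0102 K/W
R_perlite board = R_tot − R_other = 0.006158 K/W
L = R·k·A = 0.006158×0.0615×13.9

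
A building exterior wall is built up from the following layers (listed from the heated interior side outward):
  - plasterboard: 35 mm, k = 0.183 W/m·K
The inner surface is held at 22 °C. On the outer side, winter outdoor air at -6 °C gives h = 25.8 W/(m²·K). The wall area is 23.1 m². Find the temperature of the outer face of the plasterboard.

Treating each layer as a thermal resistance in series:
R_plasterboard = L/(kA) = 0.035/(0.183×23.1) = 0.00828 K/W
R_outer film = 1/(h_o·A) = 1/(25.8×23.1) = 0.001678 K/W
R_total = 0.009957 K/W;  Q = ΔT/R_total = 28/0.009957 = 2812 W
T_interface = T_inner − Q·ΣR(inner→interface) = 22 − 2810×0.00828

T ≈ -1.28 °C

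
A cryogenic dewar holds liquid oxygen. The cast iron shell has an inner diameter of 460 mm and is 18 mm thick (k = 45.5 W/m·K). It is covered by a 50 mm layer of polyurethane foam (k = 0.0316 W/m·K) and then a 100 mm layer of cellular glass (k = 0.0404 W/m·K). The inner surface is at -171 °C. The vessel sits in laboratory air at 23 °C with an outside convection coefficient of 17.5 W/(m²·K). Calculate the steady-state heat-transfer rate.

Spherical conduction: R = (1/r_in − 1/r_out)/(4πk) per layer; series-sum.
R_cast iron shell = (1/0.23 − 1/0.248)/(4π×45.5) = 5.519×10^-4 K/W
R_polyurethane foam = (1/0.248 − 1/0.298)/(4π×0.0316) = 1.704 K/W
R_cellular glass = (1/0.298 − 1/0.398)/(4π×0.0404) = 1.661 K/W
R_outer film = 1/(h·4πr_o²) = 1/(17.5×4π×0.398²) = 0.02871 K/W
R_total = 3.394 K/W
Q = ΔT/R_total = 194/3.394

Q ≈ 57.2 W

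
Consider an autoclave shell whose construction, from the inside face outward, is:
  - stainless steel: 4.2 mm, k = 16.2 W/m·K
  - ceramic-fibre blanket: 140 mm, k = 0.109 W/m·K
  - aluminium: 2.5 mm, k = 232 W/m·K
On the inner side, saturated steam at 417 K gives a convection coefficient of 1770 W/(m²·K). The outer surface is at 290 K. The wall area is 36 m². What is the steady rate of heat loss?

Q ≈ 3560 W

Treating each layer as a thermal resistance in series:
R_inner film = 1/(h_i·A) = 1/(1770×36) = 1.569×10^-5 K/W
R_stainless steel = L/(kA) = 0.0042/(16.2×36) = 7.202×10^-6 K/W
R_ceramic-fibre blanket = L/(kA) = 0.14/(0.109×36) = 0.03568 K/W
R_aluminium = L/(kA) = 0.0025/(232×36) = 2.993×10^-7 K/W
R_total = 0.0357 K/W
Q = ΔT / R_total = 127 / 0.0357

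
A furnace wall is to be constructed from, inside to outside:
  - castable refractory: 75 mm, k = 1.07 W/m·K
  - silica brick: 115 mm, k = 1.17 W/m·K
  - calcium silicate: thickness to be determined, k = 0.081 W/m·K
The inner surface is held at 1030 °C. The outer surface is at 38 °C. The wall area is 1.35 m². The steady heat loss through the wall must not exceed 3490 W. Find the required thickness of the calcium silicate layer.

Model the wall as resistances in series:
R_castable refractory = L/(kA) = 0.075/(1.07×1.35) = 0.05192 K/W
R_silica brick = L/(kA) = 0.115/(1.17×1.35) = 0.07281 K/W
Sum of the known resistances R_other = 0.1247 K/W
Required total resistance R_tot = ΔT/Q_allow = 992/3490 = 0.2842 K/W
R_calcium silicate = R_tot − R_other = 0.1595 K/W
L = R·k·A = 0.1595×0.081×1.35

L ≈ 17.4 mm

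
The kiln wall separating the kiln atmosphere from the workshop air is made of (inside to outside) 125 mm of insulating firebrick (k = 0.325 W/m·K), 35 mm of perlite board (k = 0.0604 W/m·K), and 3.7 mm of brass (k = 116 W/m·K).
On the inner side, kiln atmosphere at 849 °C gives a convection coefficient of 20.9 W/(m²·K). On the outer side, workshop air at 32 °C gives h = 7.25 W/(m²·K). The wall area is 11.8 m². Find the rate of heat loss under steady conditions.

Thermal resistances in series:
R_inner film = 1/(h_i·A) = 1/(20.9×11.8) = 0.004055 K/W
R_insulating firebrick = L/(kA) = 0.125/(0.325×11.8) = 0.03259 K/W
R_perlite board = L/(kA) = 0.035/(0.0604×11.8) = 0.04911 K/W
R_brass = L/(kA) = 0.0037/(116×11.8) = 2.703×10^-6 K/W
R_outer film = 1/(h_o·A) = 1/(7.25×11.8) = 0.01169 K/W
R_total = 0.09745 K/W
Q = ΔT / R_total = 817 / 0.09745

Q ≈ 8380 W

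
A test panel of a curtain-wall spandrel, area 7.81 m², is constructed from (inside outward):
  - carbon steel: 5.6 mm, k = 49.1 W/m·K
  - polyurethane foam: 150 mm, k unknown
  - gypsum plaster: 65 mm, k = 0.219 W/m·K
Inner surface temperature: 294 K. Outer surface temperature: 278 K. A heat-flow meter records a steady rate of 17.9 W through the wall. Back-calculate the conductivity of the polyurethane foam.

k ≈ 0.0224 W/(m·K)

Thermal resistances in series:
R_carbon steel = L/(kA) = 0.0056/(49.1×7.81) = 1.46×10^-5 K/W
R_gypsum plaster = L/(kA) = 0.065/(0.219×7.81) = 0.038 K/W
Sum of known resistances R_other = 0.03802 K/W
Total R = ΔT/Q = 16/17.9 = 0.8939 K/W
R_polyurethane foam = R_total − R_other = 0.8558 K/W
k = L/(R·A) = 0.15/(0.8558×7.81)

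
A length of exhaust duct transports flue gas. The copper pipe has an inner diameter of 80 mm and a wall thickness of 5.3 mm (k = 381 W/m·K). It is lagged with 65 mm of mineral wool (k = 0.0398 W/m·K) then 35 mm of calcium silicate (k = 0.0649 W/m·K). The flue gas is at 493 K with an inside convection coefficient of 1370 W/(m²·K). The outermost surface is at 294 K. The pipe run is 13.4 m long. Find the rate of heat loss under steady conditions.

Q ≈ 629 W

For a radial system each layer contributes R = ln(r_out/r_in)/(2πkL); films add R = 1/(hA).
R_inner film = 1/(h_i·2πr₁L) = 1/(1370×2π×0.04×13.4) = 2.167×10^-4 K/W
R_copper pipe wall = ln(45.3/40)/(2π×381×13.4) = 3.879×10^-6 K/W
R_mineral wool = ln(110.3/45.3)/(2π×0.0398×13.4) = 0.2656 K/W
R_calcium silicate = ln(145.3/110.3)/(2π×0.0649×13.4) = 0.05044 K/W
R_total = 0.3162 K/W
Q = ΔT/R_total = 199/0.3162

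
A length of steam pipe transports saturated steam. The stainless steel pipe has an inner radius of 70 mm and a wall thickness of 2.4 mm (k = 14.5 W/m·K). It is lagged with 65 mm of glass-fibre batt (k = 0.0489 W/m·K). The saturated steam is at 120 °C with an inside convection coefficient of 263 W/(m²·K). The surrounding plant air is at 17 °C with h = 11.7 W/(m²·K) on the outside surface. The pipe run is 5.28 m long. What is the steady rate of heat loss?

Q ≈ 248 W

Treating each annulus and film as a series resistance:
R_inner film = 1/(h_i·2πr₁L) = 1/(263×2π×0.07×5.28) = 0.001637 K/W
R_stainless steel pipe wall = ln(72.4/70)/(2π×14.5×5.28) = 7.008×10^-5 K/W
R_glass-fibre batt = ln(137.4/72.4)/(2π×0.0489×5.28) = 0.3949 K/W
R_outer film = 1/(h_o·2πr_oL) = 1/(11.7×2π×0.1374×5.28) = 0.01875 K/W
R_total = 0.4154 K/W
Q = ΔT/R_total = 103/0.4154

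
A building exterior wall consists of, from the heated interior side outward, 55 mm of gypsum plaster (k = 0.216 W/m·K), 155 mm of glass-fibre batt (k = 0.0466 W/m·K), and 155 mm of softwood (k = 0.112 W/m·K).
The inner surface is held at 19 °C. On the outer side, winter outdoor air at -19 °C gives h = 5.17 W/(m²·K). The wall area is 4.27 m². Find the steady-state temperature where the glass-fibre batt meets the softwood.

Series thermal resistances:
R_gypsum plaster = L/(kA) = 0.055/(0.216×4.27) = 0.05963 K/W
R_glass-fibre batt = L/(kA) = 0.155/(0.0466×4.27) = 0.779 K/W
R_softwood = L/(kA) = 0.155/(0.112×4.27) = 0.3241 K/W
R_outer film = 1/(h_o·A) = 1/(5.17×4.27) = 0.0453 K/W
R_total = 1.208 K/W;  Q = ΔT/R_total = 38/1.208 = 31.46 W
T_interface = T_inner − Q·ΣR(inner→interface) = 19 − 31.5×0.8386

T ≈ -7.38 °C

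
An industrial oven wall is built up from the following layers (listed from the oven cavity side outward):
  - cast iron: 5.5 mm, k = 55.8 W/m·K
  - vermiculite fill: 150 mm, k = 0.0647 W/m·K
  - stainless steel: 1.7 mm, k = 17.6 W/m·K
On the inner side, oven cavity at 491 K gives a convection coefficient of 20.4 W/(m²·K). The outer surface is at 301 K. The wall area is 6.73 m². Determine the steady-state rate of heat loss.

Model the wall as resistances in series:
R_inner film = 1/(h_i·A) = 1/(20.4×6.73) = 0.007284 K/W
R_cast iron = L/(kA) = 0.0055/(55.8×6.73) = 1.465×10^-5 K/W
R_vermiculite fill = L/(kA) = 0.15/(0.0647×6.73) = 0.3445 K/W
R_stainless steel = L/(kA) = 0.0017/(17.6×6.73) = 1.435×10^-5 K/W
R_total = 0.3518 K/W
Q = ΔT / R_total = 190 / 0.3518

Q ≈ 540 W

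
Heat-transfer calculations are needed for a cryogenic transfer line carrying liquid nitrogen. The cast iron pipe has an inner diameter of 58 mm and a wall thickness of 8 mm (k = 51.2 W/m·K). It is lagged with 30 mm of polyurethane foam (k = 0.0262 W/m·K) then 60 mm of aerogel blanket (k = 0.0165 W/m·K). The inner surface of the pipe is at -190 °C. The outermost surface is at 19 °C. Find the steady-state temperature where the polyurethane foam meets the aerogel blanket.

T ≈ -113 °C

Cylindrical conduction, so R = ln(r₂/r₁)/(2πkL) per layer, in series:
R_cast iron pipe wall = ln(37/29)/(2π×51.2×1) = 7.573×10^-4 K/W
R_polyurethane foam = ln(67/37)/(2π×0.0262×1) = 3.607 K/W
R_aerogel blanket = ln(127/67)/(2π×0.0165×1) = 6.168 K/W
R_total = 9.776 K/W
Q = ΔT/R_total = 209/9.776
Q = 21.4 W/m
T_interface = T_inner + Q·ΣR(inner→interface) = -190 + 21.4×3.608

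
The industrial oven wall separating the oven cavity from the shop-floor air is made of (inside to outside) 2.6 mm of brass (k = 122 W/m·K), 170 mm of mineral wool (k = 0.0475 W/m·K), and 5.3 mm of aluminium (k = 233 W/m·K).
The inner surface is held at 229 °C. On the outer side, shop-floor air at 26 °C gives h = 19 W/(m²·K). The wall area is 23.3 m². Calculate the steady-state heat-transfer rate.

Model the wall as resistances in series:
R_brass = L/(kA) = 0.0026/(122×23.3) = 9.147×10^-7 K/W
R_mineral wool = L/(kA) = 0.17/(0.0475×23.3) = 0.1536 K/W
R_aluminium = L/(kA) = 0.0053/(233×23.3) = 9.763×10^-7 K/W
R_outer film = 1/(h_o·A) = 1/(19×23.3) = 0.002259 K/W
R_total = 0.1559 K/W
Q = ΔT / R_total = 203 / 0.1559

Q ≈ 1300 W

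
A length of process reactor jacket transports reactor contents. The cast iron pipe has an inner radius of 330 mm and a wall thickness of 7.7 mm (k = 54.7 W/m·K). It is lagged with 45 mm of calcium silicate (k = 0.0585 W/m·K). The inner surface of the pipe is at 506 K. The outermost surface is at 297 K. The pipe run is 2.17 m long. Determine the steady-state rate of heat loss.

Per-layer cylindrical resistances, series-summed:
R_cast iron pipe wall = ln(337.7/330)/(2π×54.7×2.17) = 3.093×10^-5 K/W
R_calcium silicate = ln(382.7/337.7)/(2π×0.0585×2.17) = 0.1568 K/W
R_total = 0.1569 K/W
Q = ΔT/R_total = 209/0.1569

Q ≈ 1330 W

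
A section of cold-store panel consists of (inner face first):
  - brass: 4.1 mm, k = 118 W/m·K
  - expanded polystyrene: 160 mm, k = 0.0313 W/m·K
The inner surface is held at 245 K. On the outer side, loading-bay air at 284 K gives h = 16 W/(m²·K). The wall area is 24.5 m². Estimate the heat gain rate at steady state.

Q ≈ 185 W

Treating each layer as a thermal resistance in series:
R_brass = L/(kA) = 0.0041/(118×24.5) = 1.418×10^-6 K/W
R_expanded polystyrene = L/(kA) = 0.16/(0.0313×24.5) = 0.2086 K/W
R_outer film = 1/(h_o·A) = 1/(16×24.5) = 0.002551 K/W
R_total = 0.2112 K/W
Q = ΔT / R_total = 39 / 0.2112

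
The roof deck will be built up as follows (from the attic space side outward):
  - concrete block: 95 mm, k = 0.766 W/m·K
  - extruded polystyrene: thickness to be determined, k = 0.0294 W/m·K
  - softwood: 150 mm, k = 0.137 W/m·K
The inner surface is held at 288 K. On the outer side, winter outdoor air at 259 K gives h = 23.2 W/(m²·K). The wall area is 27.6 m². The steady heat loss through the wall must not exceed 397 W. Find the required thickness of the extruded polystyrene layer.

Treating each layer as a thermal resistance in series:
R_concrete block = L/(kA) = 0.095/(0.766×27.6) = 0.004494 K/W
R_softwood = L/(kA) = 0.15/(0.137×27.6) = 0.03967 K/W
R_outer film = 1/(h_o·A) = 1/(23.2×27.6) = 0.001562 K/W
Sum of the known resistances R_other = 0.04573 K/W
Required total resistance R_tot = ΔT/Q_allow = 29/397 = 0.07305 K/W
R_extruded polystyrene = R_tot − R_other = 0.02732 K/W
L = R·k·A = 0.02732×0.0294×27.6

L ≈ 22.2 mm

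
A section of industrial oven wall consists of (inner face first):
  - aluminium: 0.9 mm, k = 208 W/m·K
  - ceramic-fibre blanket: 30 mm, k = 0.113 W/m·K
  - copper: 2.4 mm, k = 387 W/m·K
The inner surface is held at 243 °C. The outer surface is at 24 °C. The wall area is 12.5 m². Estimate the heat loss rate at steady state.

Treating each layer as a thermal resistance in series:
R_aluminium = L/(kA) = 0.0009/(208×12.5) = 3.462×10^-7 K/W
R_ceramic-fibre blanket = L/(kA) = 0.03/(0.113×12.5) = 0.02124 K/W
R_copper = L/(kA) = 0.0024/(387×12.5) = 4.961×10^-7 K/W
R_total = 0.02124 K/W
Q = ΔT / R_total = 219 / 0.02124

Q ≈ 10300 W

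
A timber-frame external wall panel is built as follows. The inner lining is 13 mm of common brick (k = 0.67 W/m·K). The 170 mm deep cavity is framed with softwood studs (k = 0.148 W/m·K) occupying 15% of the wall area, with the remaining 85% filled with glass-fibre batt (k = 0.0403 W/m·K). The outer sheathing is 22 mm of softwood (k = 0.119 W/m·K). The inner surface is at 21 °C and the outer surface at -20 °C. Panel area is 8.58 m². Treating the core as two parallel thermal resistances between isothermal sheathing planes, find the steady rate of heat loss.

Sheathing layers in series; stud and cavity paths in parallel between them.
R_inner = 0.013/(0.67×8.58) = 0.002261 K/W
R_stud  = 0.17/(0.148×0.15×8.58) = 0.8925 K/W
R_cav   = 0.17/(0.0403×0.85×8.58) = 0.5784 K/W
1/R_core = 1/R_stud + 1/R_cav → R_core = 0.351 K/W
R_outer = 0.022/(0.119×8.58) = 0.02155 K/W
R_total = 0.3748 K/W
Q = ΔT/R_total = 41/0.3748

Q ≈ 109 W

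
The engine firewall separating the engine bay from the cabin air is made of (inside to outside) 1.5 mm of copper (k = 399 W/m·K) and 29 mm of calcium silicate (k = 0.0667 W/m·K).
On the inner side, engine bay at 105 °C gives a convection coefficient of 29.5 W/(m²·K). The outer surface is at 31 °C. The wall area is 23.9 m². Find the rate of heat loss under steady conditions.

Model the wall as resistances in series:
R_inner film = 1/(h_i·A) = 1/(29.5×23.9) = 0.001418 K/W
R_copper = L/(kA) = 0.0015/(399×23.9) = 1.573×10^-7 K/W
R_calcium silicate = L/(kA) = 0.029/(0.0667×23.9) = 0.01819 K/W
R_total = 0.01961 K/W
Q = ΔT / R_total = 74 / 0.01961

Q ≈ 3770 W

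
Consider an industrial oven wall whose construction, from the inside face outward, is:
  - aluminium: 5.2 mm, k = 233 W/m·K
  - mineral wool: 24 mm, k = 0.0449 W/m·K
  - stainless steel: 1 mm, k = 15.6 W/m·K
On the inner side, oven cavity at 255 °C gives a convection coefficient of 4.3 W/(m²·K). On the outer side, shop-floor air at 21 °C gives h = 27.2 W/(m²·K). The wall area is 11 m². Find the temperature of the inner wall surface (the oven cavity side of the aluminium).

T ≈ 187 °C

Model the wall as resistances in series:
R_inner film = 1/(h_i·A) = 1/(4.3×11) = 0.02114 K/W
R_aluminium = L/(kA) = 0.0052/(233×11) = 2.029×10^-6 K/W
R_mineral wool = L/(kA) = 0.024/(0.0449×11) = 0.04859 K/W
R_stainless steel = L/(kA) = 0.001/(15.6×11) = 5.828×10^-6 K/W
R_outer film = 1/(h_o·A) = 1/(27.2×11) = 0.003342 K/W
R_total = 0.07308 K/W;  Q = ΔT/R_total = 234/0.07308 = 3202 W
T_interface = T_inner − Q·ΣR(inner→interface) = 255 − 3200×0.02114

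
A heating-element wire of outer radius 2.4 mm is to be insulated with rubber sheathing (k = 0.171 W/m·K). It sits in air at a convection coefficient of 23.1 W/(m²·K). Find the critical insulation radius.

r_cr ≈ 7.4 mm

For a cylinder r_cr = k/h = 0.171/23.1
r_cr = 7.4 mm; since the bare radius (2.4 mm) is below r_cr, adding a thin layer of insulation will *increase* heat loss.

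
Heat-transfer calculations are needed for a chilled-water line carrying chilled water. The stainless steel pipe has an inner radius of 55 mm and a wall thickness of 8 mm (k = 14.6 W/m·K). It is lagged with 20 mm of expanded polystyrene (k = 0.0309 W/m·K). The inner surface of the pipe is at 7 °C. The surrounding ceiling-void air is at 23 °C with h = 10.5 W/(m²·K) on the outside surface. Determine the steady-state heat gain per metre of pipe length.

q′ ≈ 9.97 W/m

For a radial system each layer contributes R = ln(r_out/r_in)/(2πkL); films add R = 1/(hA).
R_stainless steel pipe wall = ln(63/55)/(2π×14.6×1) = 0.00148 K/W
R_expanded polystyrene = ln(83/63)/(2π×0.0309×1) = 1.42 K/W
R_outer film = 1/(h_o·2πr_oL) = 1/(10.5×2π×0.083×1) = 0.1826 K/W
R_total = 1.604 K/W
Q = ΔT/R_total = 16/1.604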